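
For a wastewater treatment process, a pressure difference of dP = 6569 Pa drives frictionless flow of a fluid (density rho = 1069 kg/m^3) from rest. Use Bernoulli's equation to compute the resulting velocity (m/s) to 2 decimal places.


v = sqrt(2*dP/rho)
v = sqrt(2*6569/1069)
v = sqrt(12.289991)
v = 3.51 m/s


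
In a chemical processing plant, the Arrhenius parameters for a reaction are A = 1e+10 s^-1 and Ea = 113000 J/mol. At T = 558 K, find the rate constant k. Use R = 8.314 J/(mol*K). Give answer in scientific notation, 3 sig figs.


k = A * exp(-Ea/(R*T))
k = 1e+10 * exp(-113000 / (8.314 * 558))
k = 1e+10 * exp(-24.357585)
k = 2.64e-01


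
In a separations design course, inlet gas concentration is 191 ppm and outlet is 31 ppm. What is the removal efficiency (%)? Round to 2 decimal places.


Efficiency = (G_in - G_out) / G_in * 100%
Efficiency = (191 - 31) / 191 * 100
Efficiency = 160 / 191 * 100
Efficiency = 83.77%


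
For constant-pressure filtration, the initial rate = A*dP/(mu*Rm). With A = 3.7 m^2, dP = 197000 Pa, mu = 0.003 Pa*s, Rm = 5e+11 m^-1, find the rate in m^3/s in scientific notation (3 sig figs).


rate = A * dP / (mu * Rm)
rate = 3.7 * 197000 / (0.003 * 5e+11)
rate = 728900.0 / 1.500e+09
rate = 4.86e-04 m^3/s


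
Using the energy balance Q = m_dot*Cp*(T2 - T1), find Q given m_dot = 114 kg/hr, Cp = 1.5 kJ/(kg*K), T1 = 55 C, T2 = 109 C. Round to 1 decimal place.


Q = m_dot * Cp * (T2 - T1)
Q = 114 * 1.5 * (109 - 55)
Q = 114 * 1.5 * 54
Q = 9234.0 kJ/hr


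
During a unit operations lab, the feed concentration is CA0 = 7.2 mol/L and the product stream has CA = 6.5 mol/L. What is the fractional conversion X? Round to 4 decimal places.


X = (CA0 - CA) / CA0
X = (7.2 - 6.5) / 7.2
X = 0.7 / 7.2
X = 0.0972


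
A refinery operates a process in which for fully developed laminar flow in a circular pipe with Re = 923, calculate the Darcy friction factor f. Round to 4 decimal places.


f = 64 / Re
f = 64 / 923
f = 0.0693


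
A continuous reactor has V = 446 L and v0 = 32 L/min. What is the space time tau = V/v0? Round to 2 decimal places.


tau = V / v0
tau = 446 / 32
tau = 13.94 min


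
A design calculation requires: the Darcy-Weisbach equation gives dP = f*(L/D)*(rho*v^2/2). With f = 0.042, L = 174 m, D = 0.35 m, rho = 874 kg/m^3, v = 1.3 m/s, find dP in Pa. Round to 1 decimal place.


dP = f * (L/D) * (rho*v^2/2)
dP = 0.042 * (174/0.35) * (874*1.3^2/2)
L/D = 497.14285714
rho*v^2/2 = 874*1.69/2 = 738.53
dP = 0.042 * 497.14285714 * 738.53
dP = 15420.5 Pa


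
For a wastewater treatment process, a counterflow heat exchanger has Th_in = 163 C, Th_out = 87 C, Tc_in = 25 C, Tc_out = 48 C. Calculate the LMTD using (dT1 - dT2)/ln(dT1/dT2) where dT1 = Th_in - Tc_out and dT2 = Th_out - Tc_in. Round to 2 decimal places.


dT1 = Th_in - Tc_out = 163 - 48 = 115
dT2 = Th_out - Tc_in = 87 - 25 = 62
LMTD = (dT1 - dT2) / ln(dT1/dT2)
LMTD = (115 - 62) / ln(115/62)
LMTD = 85.79 K


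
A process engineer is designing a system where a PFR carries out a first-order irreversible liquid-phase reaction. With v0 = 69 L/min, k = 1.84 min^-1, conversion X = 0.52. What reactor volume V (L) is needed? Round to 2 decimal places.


V = (v0/k) * ln(1/(1-X))
V = (69/1.84) * ln(1/(1-0.52))
V = 37.5 * ln(2.083333)
V = 37.5 * 0.733969
V = 27.52 L


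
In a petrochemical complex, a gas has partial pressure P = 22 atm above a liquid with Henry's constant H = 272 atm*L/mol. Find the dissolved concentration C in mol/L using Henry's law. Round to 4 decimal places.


C = P / H
C = 22 / 272
C = 0.0809 mol/L


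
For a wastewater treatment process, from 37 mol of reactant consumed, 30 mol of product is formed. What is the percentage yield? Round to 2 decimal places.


Yield = (moles product / moles consumed) * 100%
Yield = (30 / 37) * 100
Yield = 0.8108 * 100
Yield = 81.08%


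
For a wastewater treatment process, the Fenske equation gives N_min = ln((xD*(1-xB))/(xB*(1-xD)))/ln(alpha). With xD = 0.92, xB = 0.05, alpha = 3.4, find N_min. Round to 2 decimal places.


N_min = ln((xD*(1-xB))/(xB*(1-xD))) / ln(alpha)
Numerator inside ln: 0.874 / 0.004 = 218.5
ln(218.5) = 5.386786
ln(alpha) = ln(3.4) = 1.223775
N_min = 5.386786 / 1.223775 = 4.40


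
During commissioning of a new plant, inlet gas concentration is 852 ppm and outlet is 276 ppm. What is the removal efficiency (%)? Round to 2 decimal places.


Efficiency = (G_in - G_out) / G_in * 100%
Efficiency = (852 - 276) / 852 * 100
Efficiency = 576 / 852 * 100
Efficiency = 67.61%


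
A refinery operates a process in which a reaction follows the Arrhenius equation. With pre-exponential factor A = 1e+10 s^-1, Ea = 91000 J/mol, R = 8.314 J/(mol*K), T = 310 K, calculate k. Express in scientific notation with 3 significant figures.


k = A * exp(-Ea/(R*T))
k = 1e+10 * exp(-91000 / (8.314 * 310))
k = 1e+10 * exp(-35.30772)
k = 4.64e-06


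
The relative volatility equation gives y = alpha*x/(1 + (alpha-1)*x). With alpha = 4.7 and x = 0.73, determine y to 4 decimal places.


y = alpha*x / (1 + (alpha-1)*x)
y = 4.7*0.73 / (1 + (4.7-1)*0.73)
y = 3.431 / (1 + 2.701)
y = 3.431 / 3.701
y = 0.9270


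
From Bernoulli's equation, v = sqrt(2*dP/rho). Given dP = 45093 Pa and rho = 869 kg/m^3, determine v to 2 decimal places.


v = sqrt(2*dP/rho)
v = sqrt(2*45093/869)
v = sqrt(103.781358)
v = 10.19 m/s


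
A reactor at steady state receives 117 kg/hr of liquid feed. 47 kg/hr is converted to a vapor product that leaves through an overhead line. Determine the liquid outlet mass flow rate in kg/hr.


Steady-state mass balance on the main outlet: F_out = F_in - F_removed
F_out = 117 - 47
F_out = 70 kg/hr


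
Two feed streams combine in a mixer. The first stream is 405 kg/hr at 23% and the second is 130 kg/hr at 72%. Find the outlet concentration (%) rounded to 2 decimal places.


Mass balance on solute: F1*x1 + F2*x2 = F3*x3
F3 = F1 + F2 = 405 + 130 = 535 kg/hr
x3 = (F1*x1 + F2*x2)/F3
x3 = (405*0.23 + 130*0.72) / 535
x3 = 34.91%


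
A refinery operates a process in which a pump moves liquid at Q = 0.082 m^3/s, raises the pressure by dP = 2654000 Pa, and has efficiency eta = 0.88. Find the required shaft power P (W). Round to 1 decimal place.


P = Q * dP / eta
P = 0.082 * 2654000 / 0.88
P = 217628.0 / 0.88
P = 247304.5 W


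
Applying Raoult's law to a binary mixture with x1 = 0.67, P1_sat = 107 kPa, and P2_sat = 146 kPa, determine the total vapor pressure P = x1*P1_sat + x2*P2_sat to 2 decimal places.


P = x1*P1_sat + x2*P2_sat
x2 = 1 - x1 = 1 - 0.67 = 0.33
P = 0.67*107 + 0.33*146
P = 71.69 + 48.18
P = 119.87 kPa


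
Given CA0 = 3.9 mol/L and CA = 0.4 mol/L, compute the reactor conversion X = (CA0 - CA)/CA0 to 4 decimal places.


X = (CA0 - CA) / CA0
X = (3.9 - 0.4) / 3.9
X = 3.5 / 3.9
X = 0.8974


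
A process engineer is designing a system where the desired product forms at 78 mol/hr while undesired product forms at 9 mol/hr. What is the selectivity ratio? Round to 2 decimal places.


S = desired product rate / undesired product rate
S = 78 / 9
S = 8.67


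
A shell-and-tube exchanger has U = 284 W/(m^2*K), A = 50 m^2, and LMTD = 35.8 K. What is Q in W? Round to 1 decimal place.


Q = U * A * LMTD
Q = 284 * 50 * 35.8
Q = 508360.0 W


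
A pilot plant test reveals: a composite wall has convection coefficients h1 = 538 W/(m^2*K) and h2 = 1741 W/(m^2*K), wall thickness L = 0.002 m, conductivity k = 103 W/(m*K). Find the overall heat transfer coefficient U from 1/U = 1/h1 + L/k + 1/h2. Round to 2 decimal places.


1/U = 1/h1 + L/k + 1/h2
1/U = 1/538 + 0.002/103 + 1/1741
1/U = 0.0018587361 + 1.94175e-05 + 0.0005743825
1/U = 0.0024525361
U = 407.74 W/(m^2*K)


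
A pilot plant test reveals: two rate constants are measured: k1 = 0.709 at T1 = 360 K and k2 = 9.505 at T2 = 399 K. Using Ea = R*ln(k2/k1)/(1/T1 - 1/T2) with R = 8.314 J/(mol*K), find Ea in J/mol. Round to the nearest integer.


Ea = R * ln(k2/k1) / (1/T1 - 1/T2)
ln(k2/k1) = ln(9.505/0.709) = 2.5957177
1/T1 - 1/T2 = 1/360 - 1/399 = 0.000271512114
Ea = 8.314 * 2.5957177 / 0.000271512114
Ea = 79484 J/mol


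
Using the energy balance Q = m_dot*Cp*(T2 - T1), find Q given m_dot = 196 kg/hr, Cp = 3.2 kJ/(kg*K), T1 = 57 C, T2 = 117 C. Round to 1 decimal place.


Q = m_dot * Cp * (T2 - T1)
Q = 196 * 3.2 * (117 - 57)
Q = 196 * 3.2 * 60
Q = 37632.0 kJ/hr


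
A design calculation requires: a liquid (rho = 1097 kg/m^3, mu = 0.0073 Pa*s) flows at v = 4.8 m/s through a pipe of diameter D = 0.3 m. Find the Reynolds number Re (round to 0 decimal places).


Re = rho * v * D / mu
Re = 1097 * 4.8 * 0.3 / 0.0073
Re = 1579.68 / 0.0073
Re = 216395


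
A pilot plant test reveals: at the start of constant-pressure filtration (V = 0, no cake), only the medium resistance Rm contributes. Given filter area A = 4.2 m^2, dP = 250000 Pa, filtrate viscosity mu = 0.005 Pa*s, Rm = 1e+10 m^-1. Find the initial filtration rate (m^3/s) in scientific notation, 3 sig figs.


rate = A * dP / (mu * Rm)
rate = 4.2 * 250000 / (0.005 * 1e+10)
rate = 1050000.0 / 5.000e+07
rate = 2.10e-02 m^3/s


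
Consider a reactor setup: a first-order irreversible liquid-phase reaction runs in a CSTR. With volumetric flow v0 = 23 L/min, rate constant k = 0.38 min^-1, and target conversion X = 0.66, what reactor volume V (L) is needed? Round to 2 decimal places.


V = v0 * X / (k * (1 - X))
V = 23 * 0.66 / (0.38 * (1 - 0.66))
V = 15.18 / (0.38 * 0.34)
V = 15.18 / 0.1292
V = 117.49 L


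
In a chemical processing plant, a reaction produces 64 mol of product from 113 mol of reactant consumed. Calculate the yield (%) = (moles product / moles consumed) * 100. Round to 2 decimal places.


Yield = (moles product / moles consumed) * 100%
Yield = (64 / 113) * 100
Yield = 0.5664 * 100
Yield = 56.64%


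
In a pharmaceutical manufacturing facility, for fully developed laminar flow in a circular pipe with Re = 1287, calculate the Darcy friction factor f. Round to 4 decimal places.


f = 64 / Re
f = 64 / 1287
f = 0.0497


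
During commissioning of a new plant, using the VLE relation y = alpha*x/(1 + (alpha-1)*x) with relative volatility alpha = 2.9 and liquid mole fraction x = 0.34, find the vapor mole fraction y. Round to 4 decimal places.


y = alpha*x / (1 + (alpha-1)*x)
y = 2.9*0.34 / (1 + (2.9-1)*0.34)
y = 0.986 / (1 + 0.646)
y = 0.986 / 1.646
y = 0.5990


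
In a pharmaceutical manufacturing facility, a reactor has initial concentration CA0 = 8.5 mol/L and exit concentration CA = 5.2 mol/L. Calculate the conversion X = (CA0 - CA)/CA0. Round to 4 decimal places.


X = (CA0 - CA) / CA0
X = (8.5 - 5.2) / 8.5
X = 3.3 / 8.5
X = 0.3882


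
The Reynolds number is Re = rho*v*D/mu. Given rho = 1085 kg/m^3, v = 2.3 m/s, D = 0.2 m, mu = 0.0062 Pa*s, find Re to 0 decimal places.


Re = rho * v * D / mu
Re = 1085 * 2.3 * 0.2 / 0.0062
Re = 499.1 / 0.0062
Re = 80500


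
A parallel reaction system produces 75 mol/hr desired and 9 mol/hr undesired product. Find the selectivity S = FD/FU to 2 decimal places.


S = desired product rate / undesired product rate
S = 75 / 9
S = 8.33


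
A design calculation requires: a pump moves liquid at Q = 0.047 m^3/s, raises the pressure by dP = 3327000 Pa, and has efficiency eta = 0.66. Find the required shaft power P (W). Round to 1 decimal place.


P = Q * dP / eta
P = 0.047 * 3327000 / 0.66
P = 156369.0 / 0.66
P = 236922.7 W


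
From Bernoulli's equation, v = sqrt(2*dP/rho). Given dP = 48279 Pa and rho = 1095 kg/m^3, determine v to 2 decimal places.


v = sqrt(2*dP/rho)
v = sqrt(2*48279/1095)
v = sqrt(88.180822)
v = 9.39 m/s


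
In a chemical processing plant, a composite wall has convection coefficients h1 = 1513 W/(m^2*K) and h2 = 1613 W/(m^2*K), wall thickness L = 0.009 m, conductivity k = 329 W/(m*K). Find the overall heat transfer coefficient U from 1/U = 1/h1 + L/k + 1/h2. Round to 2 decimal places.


1/U = 1/h1 + L/k + 1/h2
1/U = 1/1513 + 0.009/329 + 1/1613
1/U = 0.0006609385 + 2.73556e-05 + 0.0006199628
1/U = 0.0013082569
U = 764.38 W/(m^2*K)


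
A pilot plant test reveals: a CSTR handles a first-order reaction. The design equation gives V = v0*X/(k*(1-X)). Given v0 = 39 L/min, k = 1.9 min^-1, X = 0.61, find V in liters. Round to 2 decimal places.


V = v0 * X / (k * (1 - X))
V = 39 * 0.61 / (1.9 * (1 - 0.61))
V = 23.79 / (1.9 * 0.39)
V = 23.79 / 0.741
V = 32.11 L


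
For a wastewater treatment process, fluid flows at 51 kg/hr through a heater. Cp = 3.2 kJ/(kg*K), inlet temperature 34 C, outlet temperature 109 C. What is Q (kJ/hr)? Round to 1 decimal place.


Q = m_dot * Cp * (T2 - T1)
Q = 51 * 3.2 * (109 - 34)
Q = 51 * 3.2 * 75
Q = 12240.0 kJ/hr


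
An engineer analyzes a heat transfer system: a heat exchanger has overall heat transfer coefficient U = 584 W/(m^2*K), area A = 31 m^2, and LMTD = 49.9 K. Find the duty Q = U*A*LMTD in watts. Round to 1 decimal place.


Q = U * A * LMTD
Q = 584 * 31 * 49.9
Q = 903389.6 W


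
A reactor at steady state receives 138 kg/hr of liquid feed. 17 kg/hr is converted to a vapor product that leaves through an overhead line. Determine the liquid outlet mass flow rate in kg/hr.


Steady-state mass balance on the main outlet: F_out = F_in - F_removed
F_out = 138 - 17
F_out = 121 kg/hr


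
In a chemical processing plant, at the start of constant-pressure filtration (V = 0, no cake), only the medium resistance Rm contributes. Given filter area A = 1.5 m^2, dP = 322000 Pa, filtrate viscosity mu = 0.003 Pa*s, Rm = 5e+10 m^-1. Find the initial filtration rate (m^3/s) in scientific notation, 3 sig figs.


rate = A * dP / (mu * Rm)
rate = 1.5 * 322000 / (0.003 * 5e+10)
rate = 483000.0 / 1.500e+08
rate = 3.22e-03 m^3/s


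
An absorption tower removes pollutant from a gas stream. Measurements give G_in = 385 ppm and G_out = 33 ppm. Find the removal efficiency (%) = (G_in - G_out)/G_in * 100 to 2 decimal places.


Efficiency = (G_in - G_out) / G_in * 100%
Efficiency = (385 - 33) / 385 * 100
Efficiency = 352 / 385 * 100
Efficiency = 91.43%


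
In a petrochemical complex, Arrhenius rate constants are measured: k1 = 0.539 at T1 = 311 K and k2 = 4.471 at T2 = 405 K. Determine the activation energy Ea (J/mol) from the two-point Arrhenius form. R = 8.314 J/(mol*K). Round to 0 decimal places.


Ea = R * ln(k2/k1) / (1/T1 - 1/T2)
ln(k2/k1) = ln(4.471/0.539) = 2.1156518
1/T1 - 1/T2 = 1/311 - 1/405 = 0.000746298281
Ea = 8.314 * 2.1156518 / 0.000746298281
Ea = 23569 J/mol


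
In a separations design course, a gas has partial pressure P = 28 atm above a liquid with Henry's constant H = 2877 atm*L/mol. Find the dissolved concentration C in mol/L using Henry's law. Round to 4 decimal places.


C = P / H
C = 28 / 2877
C = 0.0097 mol/L


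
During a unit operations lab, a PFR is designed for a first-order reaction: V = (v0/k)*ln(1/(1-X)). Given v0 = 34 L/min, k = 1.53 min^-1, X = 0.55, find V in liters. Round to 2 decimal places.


V = (v0/k) * ln(1/(1-X))
V = (34/1.53) * ln(1/(1-0.55))
V = 22.222222 * ln(2.222222)
V = 22.222222 * 0.798508
V = 17.74 L


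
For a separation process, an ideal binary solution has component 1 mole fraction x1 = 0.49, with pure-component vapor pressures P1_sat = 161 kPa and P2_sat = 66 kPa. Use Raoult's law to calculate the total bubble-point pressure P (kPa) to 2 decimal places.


P = x1*P1_sat + x2*P2_sat
x2 = 1 - x1 = 1 - 0.49 = 0.51
P = 0.49*161 + 0.51*66
P = 78.89 + 33.66
P = 112.55 kPa


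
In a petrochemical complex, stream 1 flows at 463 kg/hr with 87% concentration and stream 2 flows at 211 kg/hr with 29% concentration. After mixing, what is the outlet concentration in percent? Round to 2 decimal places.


Mass balance on solute: F1*x1 + F2*x2 = F3*x3
F3 = F1 + F2 = 463 + 211 = 674 kg/hr
x3 = (F1*x1 + F2*x2)/F3
x3 = (463*0.87 + 211*0.29) / 674
x3 = 68.84%


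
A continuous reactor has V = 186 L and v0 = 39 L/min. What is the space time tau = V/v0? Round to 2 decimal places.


tau = V / v0
tau = 186 / 39
tau = 4.77 min


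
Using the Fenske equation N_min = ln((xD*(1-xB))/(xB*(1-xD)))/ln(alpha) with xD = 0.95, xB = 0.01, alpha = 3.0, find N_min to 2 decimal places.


N_min = ln((xD*(1-xB))/(xB*(1-xD))) / ln(alpha)
Numerator inside ln: 0.9405 / 0.0005 = 1881.0
ln(1881.0) = 7.539559
ln(alpha) = ln(3.0) = 1.098612
N_min = 7.539559 / 1.098612 = 6.86


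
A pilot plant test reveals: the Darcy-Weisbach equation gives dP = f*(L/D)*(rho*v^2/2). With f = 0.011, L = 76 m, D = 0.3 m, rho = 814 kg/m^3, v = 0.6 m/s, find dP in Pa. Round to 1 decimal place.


dP = f * (L/D) * (rho*v^2/2)
dP = 0.011 * (76/0.3) * (814*0.6^2/2)
L/D = 253.33333333
rho*v^2/2 = 814*0.36/2 = 146.52
dP = 0.011 * 253.33333333 * 146.52
dP = 408.3 Pa


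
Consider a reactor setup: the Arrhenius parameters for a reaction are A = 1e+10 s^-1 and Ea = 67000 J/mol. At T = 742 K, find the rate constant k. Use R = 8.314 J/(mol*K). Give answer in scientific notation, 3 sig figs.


k = A * exp(-Ea/(R*T))
k = 1e+10 * exp(-67000 / (8.314 * 742))
k = 1e+10 * exp(-10.860777)
k = 1.92e+05


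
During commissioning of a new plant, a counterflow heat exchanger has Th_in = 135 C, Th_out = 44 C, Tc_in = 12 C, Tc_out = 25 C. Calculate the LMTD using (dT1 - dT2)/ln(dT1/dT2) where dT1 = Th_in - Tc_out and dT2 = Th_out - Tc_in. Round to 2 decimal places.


dT1 = Th_in - Tc_out = 135 - 25 = 110
dT2 = Th_out - Tc_in = 44 - 12 = 32
LMTD = (dT1 - dT2) / ln(dT1/dT2)
LMTD = (110 - 32) / ln(110/32)
LMTD = 63.17 K


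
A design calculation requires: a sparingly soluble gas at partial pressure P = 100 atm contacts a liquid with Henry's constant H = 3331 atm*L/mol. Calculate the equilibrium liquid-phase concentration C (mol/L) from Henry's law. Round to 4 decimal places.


C = P / H
C = 100 / 3331
C = 0.0300 mol/L


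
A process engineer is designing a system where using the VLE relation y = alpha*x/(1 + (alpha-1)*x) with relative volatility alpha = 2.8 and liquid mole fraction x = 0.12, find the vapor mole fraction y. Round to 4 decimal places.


y = alpha*x / (1 + (alpha-1)*x)
y = 2.8*0.12 / (1 + (2.8-1)*0.12)
y = 0.336 / (1 + 0.216)
y = 0.336 / 1.216
y = 0.2763


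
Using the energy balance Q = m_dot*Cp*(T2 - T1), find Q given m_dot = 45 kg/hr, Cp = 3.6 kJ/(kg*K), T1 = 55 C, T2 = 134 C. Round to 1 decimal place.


Q = m_dot * Cp * (T2 - T1)
Q = 45 * 3.6 * (134 - 55)
Q = 45 * 3.6 * 79
Q = 12798.0 kJ/hr


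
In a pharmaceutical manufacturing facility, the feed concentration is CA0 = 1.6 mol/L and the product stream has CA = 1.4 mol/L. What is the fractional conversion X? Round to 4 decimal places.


X = (CA0 - CA) / CA0
X = (1.6 - 1.4) / 1.6
X = 0.2 / 1.6
X = 0.1250


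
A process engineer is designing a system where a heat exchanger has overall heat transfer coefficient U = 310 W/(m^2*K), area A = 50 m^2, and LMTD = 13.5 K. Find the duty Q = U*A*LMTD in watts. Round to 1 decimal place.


Q = U * A * LMTD
Q = 310 * 50 * 13.5
Q = 209250.0 W


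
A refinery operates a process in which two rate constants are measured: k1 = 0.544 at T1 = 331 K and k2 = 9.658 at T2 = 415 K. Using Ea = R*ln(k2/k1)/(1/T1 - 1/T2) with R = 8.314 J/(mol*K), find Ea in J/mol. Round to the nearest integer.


Ea = R * ln(k2/k1) / (1/T1 - 1/T2)
ln(k2/k1) = ln(9.658/0.544) = 2.8765926
1/T1 - 1/T2 = 1/331 - 1/415 = 0.000611509482
Ea = 8.314 * 2.8765926 / 0.000611509482
Ea = 39110 J/mol


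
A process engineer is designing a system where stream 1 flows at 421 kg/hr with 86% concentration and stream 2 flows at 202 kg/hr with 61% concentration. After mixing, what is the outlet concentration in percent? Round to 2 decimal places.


Mass balance on solute: F1*x1 + F2*x2 = F3*x3
F3 = F1 + F2 = 421 + 202 = 623 kg/hr
x3 = (F1*x1 + F2*x2)/F3
x3 = (421*0.86 + 202*0.61) / 623
x3 = 77.89%


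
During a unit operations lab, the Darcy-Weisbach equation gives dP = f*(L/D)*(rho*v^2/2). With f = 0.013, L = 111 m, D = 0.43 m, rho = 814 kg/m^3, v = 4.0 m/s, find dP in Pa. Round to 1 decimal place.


dP = f * (L/D) * (rho*v^2/2)
dP = 0.013 * (111/0.43) * (814*4.0^2/2)
L/D = 258.13953488
rho*v^2/2 = 814*16.0/2 = 6512.0
dP = 0.013 * 258.13953488 * 6512.0
dP = 21853.1 Pa


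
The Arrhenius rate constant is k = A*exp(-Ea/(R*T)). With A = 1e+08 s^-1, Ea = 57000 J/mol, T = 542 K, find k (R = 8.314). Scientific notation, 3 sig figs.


k = A * exp(-Ea/(R*T))
k = 1e+08 * exp(-57000 / (8.314 * 542))
k = 1e+08 * exp(-12.649273)
k = 3.21e+02


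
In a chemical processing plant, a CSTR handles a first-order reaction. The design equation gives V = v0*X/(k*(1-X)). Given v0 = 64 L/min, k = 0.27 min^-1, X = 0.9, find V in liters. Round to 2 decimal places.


V = v0 * X / (k * (1 - X))
V = 64 * 0.9 / (0.27 * (1 - 0.9))
V = 57.6 / (0.27 * 0.1)
V = 57.6 / 0.027
V = 2133.33 L


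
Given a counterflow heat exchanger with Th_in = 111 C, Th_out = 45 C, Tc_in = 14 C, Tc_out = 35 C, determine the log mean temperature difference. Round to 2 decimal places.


dT1 = Th_in - Tc_out = 111 - 35 = 76
dT2 = Th_out - Tc_in = 45 - 14 = 31
LMTD = (dT1 - dT2) / ln(dT1/dT2)
LMTD = (76 - 31) / ln(76/31)
LMTD = 50.18 K


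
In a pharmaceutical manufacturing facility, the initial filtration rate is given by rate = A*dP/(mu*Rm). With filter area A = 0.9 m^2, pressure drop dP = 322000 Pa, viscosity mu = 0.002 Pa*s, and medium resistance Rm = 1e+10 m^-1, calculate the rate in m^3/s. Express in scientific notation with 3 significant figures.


rate = A * dP / (mu * Rm)
rate = 0.9 * 322000 / (0.002 * 1e+10)
rate = 289800.0 / 2.000e+07
rate = 1.45e-02 m^3/s


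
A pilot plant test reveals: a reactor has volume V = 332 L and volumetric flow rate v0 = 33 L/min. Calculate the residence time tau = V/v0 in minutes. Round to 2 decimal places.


tau = V / v0
tau = 332 / 33
tau = 10.06 min


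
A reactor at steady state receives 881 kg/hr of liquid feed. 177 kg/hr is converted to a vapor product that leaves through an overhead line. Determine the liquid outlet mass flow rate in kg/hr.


Steady-state mass balance on the main outlet: F_out = F_in - F_removed
F_out = 881 - 177
F_out = 704 kg/hr


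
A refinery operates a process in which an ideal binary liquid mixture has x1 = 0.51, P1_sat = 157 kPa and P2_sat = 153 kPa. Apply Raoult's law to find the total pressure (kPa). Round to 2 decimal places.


P = x1*P1_sat + x2*P2_sat
x2 = 1 - x1 = 1 - 0.51 = 0.49
P = 0.51*157 + 0.49*153
P = 80.07 + 74.97
P = 155.04 kPa


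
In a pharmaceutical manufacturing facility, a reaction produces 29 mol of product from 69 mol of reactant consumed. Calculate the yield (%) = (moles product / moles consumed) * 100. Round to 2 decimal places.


Yield = (moles product / moles consumed) * 100%
Yield = (29 / 69) * 100
Yield = 0.4203 * 100
Yield = 42.03%


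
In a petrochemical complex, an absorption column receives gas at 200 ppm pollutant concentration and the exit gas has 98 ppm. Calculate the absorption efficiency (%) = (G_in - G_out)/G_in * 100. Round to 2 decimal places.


Efficiency = (G_in - G_out) / G_in * 100%
Efficiency = (200 - 98) / 200 * 100
Efficiency = 102 / 200 * 100
Efficiency = 51.00%


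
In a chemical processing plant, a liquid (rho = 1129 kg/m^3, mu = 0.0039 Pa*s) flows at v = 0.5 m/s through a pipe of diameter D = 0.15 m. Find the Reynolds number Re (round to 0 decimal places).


Re = rho * v * D / mu
Re = 1129 * 0.5 * 0.15 / 0.0039
Re = 84.675 / 0.0039
Re = 21712


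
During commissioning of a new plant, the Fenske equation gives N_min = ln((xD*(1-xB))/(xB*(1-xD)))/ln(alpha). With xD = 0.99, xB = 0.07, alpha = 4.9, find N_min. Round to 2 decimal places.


N_min = ln((xD*(1-xB))/(xB*(1-xD))) / ln(alpha)
Numerator inside ln: 0.9207 / 0.0007 = 1315.285714
ln(1315.285714) = 7.181809
ln(alpha) = ln(4.9) = 1.589235
N_min = 7.181809 / 1.589235 = 4.52


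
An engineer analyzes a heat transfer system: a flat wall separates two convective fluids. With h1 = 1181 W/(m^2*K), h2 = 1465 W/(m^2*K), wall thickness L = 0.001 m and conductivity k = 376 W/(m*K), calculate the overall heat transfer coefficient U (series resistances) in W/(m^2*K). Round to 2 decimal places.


1/U = 1/h1 + L/k + 1/h2
1/U = 1/1181 + 0.001/376 + 1/1465
1/U = 0.0008467401 + 2.6596e-06 + 0.0006825939
1/U = 0.0015319936
U = 652.74 W/(m^2*K)


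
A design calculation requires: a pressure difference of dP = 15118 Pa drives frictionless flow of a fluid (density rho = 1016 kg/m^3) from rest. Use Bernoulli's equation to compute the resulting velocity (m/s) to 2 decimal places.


v = sqrt(2*dP/rho)
v = sqrt(2*15118/1016)
v = sqrt(29.759843)
v = 5.46 m/s


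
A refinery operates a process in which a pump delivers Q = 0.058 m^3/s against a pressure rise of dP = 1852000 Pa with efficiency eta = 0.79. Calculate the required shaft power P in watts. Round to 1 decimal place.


P = Q * dP / eta
P = 0.058 * 1852000 / 0.79
P = 107416.0 / 0.79
P = 135969.6 W


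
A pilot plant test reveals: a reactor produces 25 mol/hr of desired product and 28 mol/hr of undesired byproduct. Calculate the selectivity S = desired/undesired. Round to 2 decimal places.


S = desired product rate / undesired product rate
S = 25 / 28
S = 0.89


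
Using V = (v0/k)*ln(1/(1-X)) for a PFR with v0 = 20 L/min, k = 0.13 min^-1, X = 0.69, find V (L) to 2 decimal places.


V = (v0/k) * ln(1/(1-X))
V = (20/0.13) * ln(1/(1-0.69))
V = 153.846154 * ln(3.225806)
V = 153.846154 * 1.171183
V = 180.18 L


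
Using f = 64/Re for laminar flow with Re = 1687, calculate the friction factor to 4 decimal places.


f = 64 / Re
f = 64 / 1687
f = 0.0379


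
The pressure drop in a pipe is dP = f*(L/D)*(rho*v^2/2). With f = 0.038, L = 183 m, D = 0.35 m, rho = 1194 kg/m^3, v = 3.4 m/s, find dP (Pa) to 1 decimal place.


dP = f * (L/D) * (rho*v^2/2)
dP = 0.038 * (183/0.35) * (1194*3.4^2/2)
L/D = 522.85714286
rho*v^2/2 = 1194*11.56/2 = 6901.32
dP = 0.038 * 522.85714286 * 6901.32
dP = 137119.4 Pa


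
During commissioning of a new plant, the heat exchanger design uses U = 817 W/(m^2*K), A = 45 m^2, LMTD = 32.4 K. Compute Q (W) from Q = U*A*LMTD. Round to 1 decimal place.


Q = U * A * LMTD
Q = 817 * 45 * 32.4
Q = 1191186.0 W


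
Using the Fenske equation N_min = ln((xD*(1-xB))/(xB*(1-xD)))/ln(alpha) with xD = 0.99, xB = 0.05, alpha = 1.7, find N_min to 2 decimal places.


N_min = ln((xD*(1-xB))/(xB*(1-xD))) / ln(alpha)
Numerator inside ln: 0.9405 / 0.0005 = 1881.0
ln(1881.0) = 7.539559
ln(alpha) = ln(1.7) = 0.530628
N_min = 7.539559 / 0.530628 = 14.21


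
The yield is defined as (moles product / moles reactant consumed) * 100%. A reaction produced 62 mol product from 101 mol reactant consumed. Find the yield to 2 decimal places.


Yield = (moles product / moles consumed) * 100%
Yield = (62 / 101) * 100
Yield = 0.6139 * 100
Yield = 61.39%


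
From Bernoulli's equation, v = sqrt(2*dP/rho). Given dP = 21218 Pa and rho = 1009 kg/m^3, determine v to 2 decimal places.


v = sqrt(2*dP/rho)
v = sqrt(2*21218/1009)
v = sqrt(42.057483)
v = 6.49 m/s


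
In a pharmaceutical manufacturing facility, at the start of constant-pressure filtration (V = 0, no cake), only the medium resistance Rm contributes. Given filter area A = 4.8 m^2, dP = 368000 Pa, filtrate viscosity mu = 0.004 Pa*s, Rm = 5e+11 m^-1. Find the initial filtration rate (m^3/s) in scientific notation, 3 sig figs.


rate = A * dP / (mu * Rm)
rate = 4.8 * 368000 / (0.004 * 5e+11)
rate = 1766400.0 / 2.000e+09
rate = 8.83e-04 m^3/s


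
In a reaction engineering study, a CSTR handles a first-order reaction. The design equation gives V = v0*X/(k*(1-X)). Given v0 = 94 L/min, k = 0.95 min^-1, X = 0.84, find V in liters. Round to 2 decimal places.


V = v0 * X / (k * (1 - X))
V = 94 * 0.84 / (0.95 * (1 - 0.84))
V = 78.96 / (0.95 * 0.16)
V = 78.96 / 0.152
V = 519.47 L


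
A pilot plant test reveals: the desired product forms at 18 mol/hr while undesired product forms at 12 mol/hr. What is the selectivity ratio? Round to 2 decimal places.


S = desired product rate / undesired product rate
S = 18 / 12
S = 1.50


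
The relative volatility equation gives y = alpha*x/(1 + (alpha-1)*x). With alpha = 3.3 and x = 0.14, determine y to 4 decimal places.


y = alpha*x / (1 + (alpha-1)*x)
y = 3.3*0.14 / (1 + (3.3-1)*0.14)
y = 0.462 / (1 + 0.322)
y = 0.462 / 1.322
y = 0.3495


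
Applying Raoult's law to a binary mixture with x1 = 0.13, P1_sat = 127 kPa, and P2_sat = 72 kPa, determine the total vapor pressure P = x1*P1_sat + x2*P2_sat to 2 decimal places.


P = x1*P1_sat + x2*P2_sat
x2 = 1 - x1 = 1 - 0.13 = 0.87
P = 0.13*127 + 0.87*72
P = 16.51 + 62.64
P = 79.15 kPa


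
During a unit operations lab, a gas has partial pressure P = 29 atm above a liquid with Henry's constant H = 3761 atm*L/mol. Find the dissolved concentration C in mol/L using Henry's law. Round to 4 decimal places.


C = P / H
C = 29 / 3761
C = 0.0077 mol/L


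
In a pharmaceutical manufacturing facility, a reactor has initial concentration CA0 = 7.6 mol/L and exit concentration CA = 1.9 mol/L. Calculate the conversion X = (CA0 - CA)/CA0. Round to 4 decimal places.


X = (CA0 - CA) / CA0
X = (7.6 - 1.9) / 7.6
X = 5.7 / 7.6
X = 0.7500


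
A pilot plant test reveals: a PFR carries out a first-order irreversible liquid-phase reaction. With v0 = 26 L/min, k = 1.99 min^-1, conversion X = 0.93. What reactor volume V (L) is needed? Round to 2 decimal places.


V = (v0/k) * ln(1/(1-X))
V = (26/1.99) * ln(1/(1-0.93))
V = 13.065327 * ln(14.285714)
V = 13.065327 * 2.65926
V = 34.74 L


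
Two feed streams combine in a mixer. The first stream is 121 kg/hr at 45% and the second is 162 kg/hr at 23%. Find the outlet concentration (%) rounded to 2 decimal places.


Mass balance on solute: F1*x1 + F2*x2 = F3*x3
F3 = F1 + F2 = 121 + 162 = 283 kg/hr
x3 = (F1*x1 + F2*x2)/F3
x3 = (121*0.45 + 162*0.23) / 283
x3 = 32.41%


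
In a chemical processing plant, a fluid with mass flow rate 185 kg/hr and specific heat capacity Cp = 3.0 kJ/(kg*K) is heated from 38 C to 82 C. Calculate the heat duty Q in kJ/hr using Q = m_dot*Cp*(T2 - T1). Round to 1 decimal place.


Q = m_dot * Cp * (T2 - T1)
Q = 185 * 3.0 * (82 - 38)
Q = 185 * 3.0 * 44
Q = 24420.0 kJ/hr


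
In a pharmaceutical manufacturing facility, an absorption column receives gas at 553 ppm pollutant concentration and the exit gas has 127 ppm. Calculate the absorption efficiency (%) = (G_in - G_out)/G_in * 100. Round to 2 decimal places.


Efficiency = (G_in - G_out) / G_in * 100%
Efficiency = (553 - 127) / 553 * 100
Efficiency = 426 / 553 * 100
Efficiency = 77.03%


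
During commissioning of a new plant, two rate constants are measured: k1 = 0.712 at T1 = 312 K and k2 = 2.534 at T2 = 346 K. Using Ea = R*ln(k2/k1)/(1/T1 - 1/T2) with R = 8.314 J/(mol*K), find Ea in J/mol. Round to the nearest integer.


Ea = R * ln(k2/k1) / (1/T1 - 1/T2)
ln(k2/k1) = ln(2.534/0.712) = 1.2694764
1/T1 - 1/T2 = 1/312 - 1/346 = 0.000314954795
Ea = 8.314 * 1.2694764 / 0.000314954795
Ea = 33511 J/mol


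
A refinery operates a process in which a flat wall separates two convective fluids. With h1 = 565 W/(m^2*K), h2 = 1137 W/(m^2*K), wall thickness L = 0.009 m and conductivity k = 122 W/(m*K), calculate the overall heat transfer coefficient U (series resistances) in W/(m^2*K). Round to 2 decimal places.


1/U = 1/h1 + L/k + 1/h2
1/U = 1/565 + 0.009/122 + 1/1137
1/U = 0.0017699115 + 7.37705e-05 + 0.0008795075
1/U = 0.0027231895
U = 367.22 W/(m^2*K)


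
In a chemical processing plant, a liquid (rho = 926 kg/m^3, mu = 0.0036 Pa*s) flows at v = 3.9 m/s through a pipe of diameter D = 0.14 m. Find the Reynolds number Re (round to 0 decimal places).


Re = rho * v * D / mu
Re = 926 * 3.9 * 0.14 / 0.0036
Re = 505.596 / 0.0036
Re = 140443


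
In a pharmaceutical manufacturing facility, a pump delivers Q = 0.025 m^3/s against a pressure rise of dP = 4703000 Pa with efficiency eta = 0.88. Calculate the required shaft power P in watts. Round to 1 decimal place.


P = Q * dP / eta
P = 0.025 * 4703000 / 0.88
P = 117575.0 / 0.88
P = 133608.0 W


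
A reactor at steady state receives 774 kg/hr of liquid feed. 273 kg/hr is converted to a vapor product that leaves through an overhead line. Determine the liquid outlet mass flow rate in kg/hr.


Steady-state mass balance on the main outlet: F_out = F_in - F_removed
F_out = 774 - 273
F_out = 501 kg/hr


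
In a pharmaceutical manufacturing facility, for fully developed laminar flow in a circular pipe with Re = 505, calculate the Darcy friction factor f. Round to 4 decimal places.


f = 64 / Re
f = 64 / 505
f = 0.1267


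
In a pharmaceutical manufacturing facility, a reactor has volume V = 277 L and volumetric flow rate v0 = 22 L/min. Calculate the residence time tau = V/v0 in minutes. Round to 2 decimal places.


tau = V / v0
tau = 277 / 22
tau = 12.59 min


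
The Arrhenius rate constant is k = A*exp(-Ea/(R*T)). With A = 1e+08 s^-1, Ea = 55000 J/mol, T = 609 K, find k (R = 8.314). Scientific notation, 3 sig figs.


k = A * exp(-Ea/(R*T))
k = 1e+08 * exp(-55000 / (8.314 * 609))
k = 1e+08 * exp(-10.86264)
k = 1.92e+03


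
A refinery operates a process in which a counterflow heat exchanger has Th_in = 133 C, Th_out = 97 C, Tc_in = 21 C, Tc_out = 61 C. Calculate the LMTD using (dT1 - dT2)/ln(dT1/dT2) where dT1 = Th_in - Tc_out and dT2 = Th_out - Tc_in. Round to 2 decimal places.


dT1 = Th_in - Tc_out = 133 - 61 = 72
dT2 = Th_out - Tc_in = 97 - 21 = 76
LMTD = (dT1 - dT2) / ln(dT1/dT2)
LMTD = (72 - 76) / ln(72/76)
LMTD = 73.98 K


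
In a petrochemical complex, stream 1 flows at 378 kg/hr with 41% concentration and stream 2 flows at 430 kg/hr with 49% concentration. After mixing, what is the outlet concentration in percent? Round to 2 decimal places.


Mass balance on solute: F1*x1 + F2*x2 = F3*x3
F3 = F1 + F2 = 378 + 430 = 808 kg/hr
x3 = (F1*x1 + F2*x2)/F3
x3 = (378*0.41 + 430*0.49) / 808
x3 = 45.26%


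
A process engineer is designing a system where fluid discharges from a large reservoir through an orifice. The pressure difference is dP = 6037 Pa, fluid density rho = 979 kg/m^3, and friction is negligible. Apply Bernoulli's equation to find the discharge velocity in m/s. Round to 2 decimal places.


v = sqrt(2*dP/rho)
v = sqrt(2*6037/979)
v = sqrt(12.332993)
v = 3.51 m/s


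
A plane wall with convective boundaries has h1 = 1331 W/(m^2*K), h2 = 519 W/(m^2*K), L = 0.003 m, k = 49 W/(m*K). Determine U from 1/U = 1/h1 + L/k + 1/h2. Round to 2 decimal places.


1/U = 1/h1 + L/k + 1/h2
1/U = 1/1331 + 0.003/49 + 1/519
1/U = 0.0007513148 + 6.12245e-05 + 0.0019267823
1/U = 0.0027393216
U = 365.05 W/(m^2*K)


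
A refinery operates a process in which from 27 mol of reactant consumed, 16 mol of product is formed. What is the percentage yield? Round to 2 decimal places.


Yield = (moles product / moles consumed) * 100%
Yield = (16 / 27) * 100
Yield = 0.5926 * 100
Yield = 59.26%


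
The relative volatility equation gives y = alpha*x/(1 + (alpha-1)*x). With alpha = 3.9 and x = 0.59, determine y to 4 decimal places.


y = alpha*x / (1 + (alpha-1)*x)
y = 3.9*0.59 / (1 + (3.9-1)*0.59)
y = 2.301 / (1 + 1.711)
y = 2.301 / 2.711
y = 0.8488


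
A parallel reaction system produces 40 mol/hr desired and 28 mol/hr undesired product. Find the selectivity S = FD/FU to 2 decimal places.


S = desired product rate / undesired product rate
S = 40 / 28
S = 1.43


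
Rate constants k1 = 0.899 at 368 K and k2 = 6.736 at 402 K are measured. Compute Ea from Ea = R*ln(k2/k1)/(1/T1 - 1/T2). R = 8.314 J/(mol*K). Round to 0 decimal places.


Ea = R * ln(k2/k1) / (1/T1 - 1/T2)
ln(k2/k1) = ln(6.736/0.899) = 2.0139385
1/T1 - 1/T2 = 1/368 - 1/402 = 0.000229829115
Ea = 8.314 * 2.0139385 / 0.000229829115
Ea = 72854 J/mol


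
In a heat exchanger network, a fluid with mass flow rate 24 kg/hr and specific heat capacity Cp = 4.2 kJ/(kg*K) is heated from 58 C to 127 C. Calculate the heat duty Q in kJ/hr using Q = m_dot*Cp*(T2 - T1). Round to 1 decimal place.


Q = m_dot * Cp * (T2 - T1)
Q = 24 * 4.2 * (127 - 58)
Q = 24 * 4.2 * 69
Q = 6955.2 kJ/hr


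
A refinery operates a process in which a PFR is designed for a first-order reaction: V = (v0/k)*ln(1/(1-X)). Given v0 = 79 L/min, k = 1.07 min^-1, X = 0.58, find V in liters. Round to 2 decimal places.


V = (v0/k) * ln(1/(1-X))
V = (79/1.07) * ln(1/(1-0.58))
V = 73.831776 * ln(2.380952)
V = 73.831776 * 0.8675
V = 64.05 L


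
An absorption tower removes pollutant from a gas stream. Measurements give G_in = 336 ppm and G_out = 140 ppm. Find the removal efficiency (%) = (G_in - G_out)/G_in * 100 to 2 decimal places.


Efficiency = (G_in - G_out) / G_in * 100%
Efficiency = (336 - 140) / 336 * 100
Efficiency = 196 / 336 * 100
Efficiency = 58.33%


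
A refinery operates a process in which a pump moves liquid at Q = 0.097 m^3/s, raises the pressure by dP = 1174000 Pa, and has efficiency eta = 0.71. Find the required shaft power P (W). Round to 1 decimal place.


P = Q * dP / eta
P = 0.097 * 1174000 / 0.71
P = 113878.0 / 0.71
P = 160391.5 W


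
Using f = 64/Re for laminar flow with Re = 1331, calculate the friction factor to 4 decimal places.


f = 64 / Re
f = 64 / 1331
f = 0.0481


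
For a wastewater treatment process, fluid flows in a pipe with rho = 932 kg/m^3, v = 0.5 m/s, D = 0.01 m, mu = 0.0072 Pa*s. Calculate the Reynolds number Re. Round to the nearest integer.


Re = rho * v * D / mu
Re = 932 * 0.5 * 0.01 / 0.0072
Re = 4.66 / 0.0072
Re = 647


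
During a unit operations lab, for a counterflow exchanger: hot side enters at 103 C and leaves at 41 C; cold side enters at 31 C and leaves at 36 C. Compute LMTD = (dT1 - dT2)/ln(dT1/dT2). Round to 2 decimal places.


dT1 = Th_in - Tc_out = 103 - 36 = 67
dT2 = Th_out - Tc_in = 41 - 31 = 10
LMTD = (dT1 - dT2) / ln(dT1/dT2)
LMTD = (67 - 10) / ln(67/10)
LMTD = 29.97 K


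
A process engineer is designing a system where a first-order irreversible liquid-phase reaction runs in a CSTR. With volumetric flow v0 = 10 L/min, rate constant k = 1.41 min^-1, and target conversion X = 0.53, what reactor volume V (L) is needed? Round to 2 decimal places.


V = v0 * X / (k * (1 - X))
V = 10 * 0.53 / (1.41 * (1 - 0.53))
V = 5.3 / (1.41 * 0.47)
V = 5.3 / 0.6627
V = 8.00 L


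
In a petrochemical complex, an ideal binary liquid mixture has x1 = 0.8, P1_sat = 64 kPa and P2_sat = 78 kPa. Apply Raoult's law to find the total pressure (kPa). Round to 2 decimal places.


P = x1*P1_sat + x2*P2_sat
x2 = 1 - x1 = 1 - 0.8 = 0.2
P = 0.8*64 + 0.2*78
P = 51.2 + 15.6
P = 66.80 kPa


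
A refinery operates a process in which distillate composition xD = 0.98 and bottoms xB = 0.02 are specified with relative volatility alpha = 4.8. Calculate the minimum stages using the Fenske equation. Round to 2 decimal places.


N_min = ln((xD*(1-xB))/(xB*(1-xD))) / ln(alpha)
Numerator inside ln: 0.9604 / 0.0004 = 2401.0
ln(2401.0) = 7.783641
ln(alpha) = ln(4.8) = 1.568616
N_min = 7.783641 / 1.568616 = 4.96


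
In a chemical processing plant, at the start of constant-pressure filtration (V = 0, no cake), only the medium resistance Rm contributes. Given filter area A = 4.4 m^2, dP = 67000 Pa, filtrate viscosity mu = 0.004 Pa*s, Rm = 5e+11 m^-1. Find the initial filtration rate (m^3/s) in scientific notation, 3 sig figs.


rate = A * dP / (mu * Rm)
rate = 4.4 * 67000 / (0.004 * 5e+11)
rate = 294800.0 / 2.000e+09
rate = 1.47e-04 m^3/s


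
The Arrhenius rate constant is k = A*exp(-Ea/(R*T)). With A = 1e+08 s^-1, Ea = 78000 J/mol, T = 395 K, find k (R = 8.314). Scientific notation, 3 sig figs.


k = A * exp(-Ea/(R*T))
k = 1e+08 * exp(-78000 / (8.314 * 395))
k = 1e+08 * exp(-23.751306)
k = 4.84e-03


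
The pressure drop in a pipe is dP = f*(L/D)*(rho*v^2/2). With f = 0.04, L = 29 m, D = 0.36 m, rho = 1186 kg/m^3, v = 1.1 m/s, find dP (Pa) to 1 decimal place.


dP = f * (L/D) * (rho*v^2/2)
dP = 0.04 * (29/0.36) * (1186*1.1^2/2)
L/D = 80.55555556
rho*v^2/2 = 1186*1.21/2 = 717.53
dP = 0.04 * 80.55555556 * 717.53
dP = 2312.0 Pa
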